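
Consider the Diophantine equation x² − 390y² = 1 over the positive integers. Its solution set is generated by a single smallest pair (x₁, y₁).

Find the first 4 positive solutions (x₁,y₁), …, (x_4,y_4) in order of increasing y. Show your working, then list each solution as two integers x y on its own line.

√390 → a₀=19, period (1,2,1,38); ℓ=4 even so k=3
a_0=19:  p_0=19·1+0=19,  q_0=19·0+1=1
a_1=1:  p_1=1·19+1=20,  q_1=1·1+0=1
a_2=2:  p_2=2·20+19=59,  q_2=2·1+1=3
a_3=1:  p_3=1·59+20=79,  q_3=1·3+1=4
fundamental: x₁=79, y₁=4  (since 6241 − 390·16 = 1)
(79+4√390)^2 = 12481 + 632√390
(79+4√390)^3 = 1971919 + 99852√390
(79+4√390)^4 = 311550721 + 15775984√390

79 4
12481 632
1971919 99852
311550721 15775984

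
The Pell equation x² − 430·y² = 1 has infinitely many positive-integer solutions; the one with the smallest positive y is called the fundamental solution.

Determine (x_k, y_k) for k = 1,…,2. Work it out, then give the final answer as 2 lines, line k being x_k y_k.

√430 → a₀=20, period (1,2,1,3,1,…,2,1,40); ℓ=14 even so k=13
a_0=20:  p_0=20·1+0=20,  q_0=20·0+1=1
a_1=1:  p_1=1·20+1=21,  q_1=1·1+0=1
a_2=2:  p_2=2·21+20=62,  q_2=2·1+1=3
a_3=1:  p_3=1·62+21=83,  q_3=1·3+1=4
…
a_5=1:  p_5=1·311+83=394,  q_5=1·15+4=19
…
a_7=8:  p_7=8·2675+394=21794,  q_7=8·129+19=1051
a_8=6:  p_8=6·21794+2675=133439,  q_8=6·1051+129=6435
…
a_12=2:  p_12=2·754371+599138=2107880,  q_12=2·36379+28893=101651
a_13=1:  p_13=1·2107880+754371=2862251,  q_13=1·101651+36379=138030
→ (2862251, 138030).  Check: 2862251²=8192480787001, 430·138030²=8192480787000, difference 1.
(x_2, y_2) = (2862251·2862251 + 430·138030·138030, 2862251·138030 + 138030·2862251) = (16384961574001, 790153011060)

2862251 138030
16384961574001 790153011060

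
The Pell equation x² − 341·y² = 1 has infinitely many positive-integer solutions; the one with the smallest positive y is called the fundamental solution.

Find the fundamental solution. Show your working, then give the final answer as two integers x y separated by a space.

10626551 575460

√341 = [18; 2,6,1,8,2,…,6,2,36, …], period ℓ=14 (even) → k=13
k=0  a_k=18  p_k/q_k = 18/1
k=1  a_k=2  p_k/q_k = 37/2
k=2  a_k=6  p_k/q_k = 240/13
k=3  a_k=1  p_k/q_k = 277/15
…
k=5  a_k=2  p_k/q_k = 5189/281
…
k=7  a_k=2  p_k/q_k = 20479/1109
k=8  a_k=1  p_k/q_k = 28124/1523
k=9  a_k=2  p_k/q_k = 76727/4155
k=10  a_k=8  p_k/q_k = 641940/34763
k=11  a_k=1  p_k/q_k = 718667/38918
k=12  a_k=6  p_k/q_k = 4953942/268271
k=13  a_k=2  p_k/q_k = 10626551/575460
(x₁, y₁) = (10626551, 575460);  10626551² − 341·575460² = 1 ✓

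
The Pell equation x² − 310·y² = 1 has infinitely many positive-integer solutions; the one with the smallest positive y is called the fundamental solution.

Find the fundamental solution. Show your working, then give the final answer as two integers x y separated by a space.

848719 48204

√310 = [17; 1,1,1,1,5,…,1,1,34, …], period ℓ=16 (even) → k=15
a_0=17:  p_0=17·1+0=17,  q_0=17·0+1=1
…
a_3=1:  p_3=1·35+18=53,  q_3=1·2+1=3
…
a_10=3:  p_10=3·7747+5687=28928,  q_10=3·440+323=1643
a_11=5:  p_11=5·28928+7747=152387,  q_11=5·1643+440=8655
…
a_14=1:  p_14=1·333702+181315=515017,  q_14=1·18953+10298=29251
a_15=1:  p_15=1·515017+333702=848719,  q_15=1·29251+18953=48204
(x₁, y₁) = (848719, 48204);  848719² − 310·48204² = 1 ✓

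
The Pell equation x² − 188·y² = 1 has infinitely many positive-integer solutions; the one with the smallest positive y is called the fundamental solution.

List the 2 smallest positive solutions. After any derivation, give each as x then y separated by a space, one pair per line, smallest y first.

√188 = [13; 1,2,2,6,2,2,1,26, …], period ℓ=8 (even) → k=7
k=0  a_k=13  p_k/q_k = 13/1
k=1  a_k=1  p_k/q_k = 14/1
…
k=6  a_k=2  p_k/q_k = 3277/239
k=7  a_k=1  p_k/q_k = 4607/336
→ (4607, 336).  Check: 4607²=21224449, 188·336²=21224448, difference 1.
n=2: (4607,336)∘(4607,336) = (4607·4607+188·336·336, 4607·336+336·4607) = (42448897,3095904)

4607 336
42448897 3095904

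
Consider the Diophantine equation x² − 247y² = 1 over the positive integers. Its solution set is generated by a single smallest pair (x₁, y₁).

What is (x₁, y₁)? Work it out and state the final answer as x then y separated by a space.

85292 5427

√247 = [15; 1,2,1,1,9,1,9,1,1,2,1,30, …], period ℓ=12 (even) → k=11
k=0  a_k=15  p_k/q_k = 15/1
…
k=6  a_k=1  p_k/q_k = 1163/74
…
k=10  a_k=2  p_k/q_k = 61089/3887
k=11  a_k=1  p_k/q_k = 85292/5427
fundamental: x₁=85292, y₁=5427  (since 7274725264 − 247·29452329 = 1)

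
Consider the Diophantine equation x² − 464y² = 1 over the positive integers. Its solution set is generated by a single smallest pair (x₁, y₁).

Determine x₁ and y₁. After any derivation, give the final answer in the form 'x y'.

9801 455

√464 → a₀=21, period (1,1,5,1,1,1,5,1,1,42); ℓ=10 even so k=9
i=0: a=21 ⇒ p=21, q=1
…
i=2: a=1 ⇒ p=43, q=2
…
i=7: a=5 ⇒ p=4502, q=209
i=8: a=1 ⇒ p=5299, q=246
i=9: a=1 ⇒ p=9801, q=455
fundamental: x₁=9801, y₁=455  (since 96059601 − 464·207025 = 1)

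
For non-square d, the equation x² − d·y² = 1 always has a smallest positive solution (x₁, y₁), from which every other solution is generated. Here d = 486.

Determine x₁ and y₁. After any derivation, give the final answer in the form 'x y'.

√486 → a₀=22, period (22,44); ℓ=2 even so k=1
a_0=22:  p_0=22·1+0=22,  q_0=22·0+1=1
a_1=22:  p_1=22·22+1=485,  q_1=22·1+0=22
(x₁, y₁) = (485, 22);  485² − 486·22² = 1 ✓

485 22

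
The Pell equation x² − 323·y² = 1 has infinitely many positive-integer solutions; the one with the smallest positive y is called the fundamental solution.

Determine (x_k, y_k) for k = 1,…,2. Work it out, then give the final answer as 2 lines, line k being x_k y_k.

18 1
647 36

d=323: √d = [17; 1,34] (ℓ=2, even), read p_1/q_1
k=0  a_k=17  p_k/q_k = 17/1
k=1  a_k=1  p_k/q_k = 18/1
fundamental: x₁=18, y₁=1  (since 324 − 323·1 = 1)
(x_2, y_2) = (18·18 + 323·1·1, 18·1 + 1·18) = (647, 36)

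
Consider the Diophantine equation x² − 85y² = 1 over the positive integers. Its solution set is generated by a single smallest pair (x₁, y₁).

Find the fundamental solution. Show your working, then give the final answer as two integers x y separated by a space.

285769 30996

d=85: √d = [9; 4,1,1,4,18] (ℓ=5, odd), read p_9/q_9
a_0=9:  p_0=9·1+0=9,  q_0=9·0+1=1
…
a_2=1:  p_2=1·37+9=46,  q_2=1·4+1=5
a_3=1:  p_3=1·46+37=83,  q_3=1·5+4=9
…
a_8=1:  p_8=1·34813+27926=62739,  q_8=1·3776+3029=6805
a_9=4:  p_9=4·62739+34813=285769,  q_9=4·6805+3776=30996
(x₁, y₁) = (285769, 30996);  285769² − 85·30996² = 1 ✓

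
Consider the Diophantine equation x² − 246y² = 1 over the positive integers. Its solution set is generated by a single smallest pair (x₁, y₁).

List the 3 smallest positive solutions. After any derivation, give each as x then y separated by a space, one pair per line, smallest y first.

88805 5662
15772656049 1005627820
2801381440774085 178609557104538

√246 = [15; 1,2,5,1,14,1,5,2,1,30, …], period ℓ=10 (even) → k=9
i=0: a=15 ⇒ p=15, q=1
i=1: a=1 ⇒ p=16, q=1
…
i=3: a=5 ⇒ p=251, q=16
i=4: a=1 ⇒ p=298, q=19
i=5: a=14 ⇒ p=4423, q=282
i=6: a=1 ⇒ p=4721, q=301
i=7: a=5 ⇒ p=28028, q=1787
i=8: a=2 ⇒ p=60777, q=3875
i=9: a=1 ⇒ p=88805, q=5662
fundamental: x₁=88805, y₁=5662  (since 7886328025 − 246·32058244 = 1)
(88805+5662√246)^2 = 15772656049 + 1005627820√246
(88805+5662√246)^3 = 2801381440774085 + 178609557104538√246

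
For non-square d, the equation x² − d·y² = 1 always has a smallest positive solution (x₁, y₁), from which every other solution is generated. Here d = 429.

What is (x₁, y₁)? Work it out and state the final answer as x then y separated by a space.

[20; 1,2,2,9,1,12,1,9,2,2,1,40] for √429; ℓ=12 ⇒ convergent index 11
step 0: (20, 1)  from 20·(1,0) + (0,1)
…
step 4: (1367, 66)  from 9·(145,7) + (62,3)
step 5: (1512, 73)  from 1·(1367,66) + (145,7)
…
step 7: (21023, 1015)  from 1·(19511,942) + (1512,73)
step 8: (208718, 10077)  from 9·(21023,1015) + (19511,942)
…
step 10: (1085636, 52415)  from 2·(438459,21169) + (208718,10077)
step 11: (1524095, 73584)  from 1·(1085636,52415) + (438459,21169)
(x₁, y₁) = (1524095, 73584);  1524095² − 429·73584² = 1 ✓

1524095 73584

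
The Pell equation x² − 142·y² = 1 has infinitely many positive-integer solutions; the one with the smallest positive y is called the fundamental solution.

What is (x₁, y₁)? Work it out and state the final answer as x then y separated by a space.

[11; 1,10,1,22] for √142; ℓ=4 ⇒ convergent index 3
step 0: (11, 1)  from 11·(1,0) + (0,1)
step 1: (12, 1)  from 1·(11,1) + (1,0)
step 2: (131, 11)  from 10·(12,1) + (11,1)
step 3: (143, 12)  from 1·(131,11) + (12,1)
fundamental: x₁=143, y₁=12  (since 20449 − 142·144 = 1)

143 12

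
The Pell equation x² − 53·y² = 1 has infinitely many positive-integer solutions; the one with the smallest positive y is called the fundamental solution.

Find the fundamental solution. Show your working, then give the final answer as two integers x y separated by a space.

d=53: √d = [7; 3,1,1,3,14] (ℓ=5, odd), read p_9/q_9
k=0  a_k=7  p_k/q_k = 7/1
k=1  a_k=3  p_k/q_k = 22/3
…
k=3  a_k=1  p_k/q_k = 51/7
k=4  a_k=3  p_k/q_k = 182/25
…
k=6  a_k=3  p_k/q_k = 7979/1096
k=7  a_k=1  p_k/q_k = 10578/1453
k=8  a_k=1  p_k/q_k = 18557/2549
k=9  a_k=3  p_k/q_k = 66249/9100
fundamental: x₁=66249, y₁=9100  (since 4388930001 − 53·82810000 = 1)

66249 9100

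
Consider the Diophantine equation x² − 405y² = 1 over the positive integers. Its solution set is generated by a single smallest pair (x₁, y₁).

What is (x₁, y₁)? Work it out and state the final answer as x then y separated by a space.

√405 = [20; 8,40, …], period ℓ=2 (even) → k=1
k=0  a_k=20  p_k/q_k = 20/1
k=1  a_k=8  p_k/q_k = 161/8
fundamental: x₁=161, y₁=8  (since 25921 − 405·64 = 1)

161 8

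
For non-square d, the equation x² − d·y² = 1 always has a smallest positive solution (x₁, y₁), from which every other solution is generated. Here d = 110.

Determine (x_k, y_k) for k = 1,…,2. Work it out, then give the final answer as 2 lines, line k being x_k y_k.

21 2
881 84

√110 → a₀=10, period (2,20); ℓ=2 even so k=1
k=0  a_k=10  p_k/q_k = 10/1
k=1  a_k=2  p_k/q_k = 21/2
fundamental: x₁=21, y₁=2  (since 441 − 110·4 = 1)
(21+2√110)^2 = 881 + 84√110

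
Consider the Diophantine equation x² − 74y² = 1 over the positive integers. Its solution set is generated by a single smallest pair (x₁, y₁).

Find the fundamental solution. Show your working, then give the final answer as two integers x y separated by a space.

3699 430

d=74: √d = [8; 1,1,1,1,16] (ℓ=5, odd), read p_9/q_9
step 0: (8, 1)  from 8·(1,0) + (0,1)
step 1: (9, 1)  from 1·(8,1) + (1,0)
…
step 4: (43, 5)  from 1·(26,3) + (17,2)
…
step 8: (2228, 259)  from 1·(1471,171) + (757,88)
step 9: (3699, 430)  from 1·(2228,259) + (1471,171)
fundamental: x₁=3699, y₁=430  (since 13682601 − 74·184900 = 1)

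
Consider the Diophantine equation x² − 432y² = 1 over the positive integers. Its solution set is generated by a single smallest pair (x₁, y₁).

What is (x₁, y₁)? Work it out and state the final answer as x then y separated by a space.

1351 65

√432 = [20; 1,3,1,1,1,3,1,40, …], period ℓ=8 (even) → k=7
i=0: a=20 ⇒ p=20, q=1
i=1: a=1 ⇒ p=21, q=1
…
i=6: a=3 ⇒ p=1060, q=51
i=7: a=1 ⇒ p=1351, q=65
fundamental: x₁=1351, y₁=65  (since 1825201 − 432·4225 = 1)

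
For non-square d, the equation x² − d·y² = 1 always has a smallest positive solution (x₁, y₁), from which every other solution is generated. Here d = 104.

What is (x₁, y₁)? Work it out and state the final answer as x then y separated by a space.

[10; 5,20] for √104; ℓ=2 ⇒ convergent index 1
i=0: a=10 ⇒ p=10, q=1
i=1: a=5 ⇒ p=51, q=5
→ (51, 5).  Check: 51²=2601, 104·5²=2600, difference 1.

51 5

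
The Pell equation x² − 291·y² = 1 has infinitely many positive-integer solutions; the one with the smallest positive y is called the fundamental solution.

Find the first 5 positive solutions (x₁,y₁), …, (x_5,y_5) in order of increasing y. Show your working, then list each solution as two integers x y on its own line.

√291 = [17; 17,34, …], period ℓ=2 (even) → k=1
i=0: a=17 ⇒ p=17, q=1
i=1: a=17 ⇒ p=290, q=17
fundamental: x₁=290, y₁=17  (since 84100 − 291·289 = 1)
k=2:  x_2 = 290·290+291·17·17 = 168199,  y_2 = 290·17+17·290 = 9860
k=3:  x_3 = 290·168199+291·17·9860 = 97555130,  y_3 = 290·9860+17·168199 = 5718783
k=4:  x_4 = 290·97555130+291·17·5718783 = 56581807201,  y_4 = 290·5718783+17·97555130 = 3316884280
k=5:  x_5 = 290·56581807201+291·17·3316884280 = 32817350621450,  y_5 = 290·3316884280+17·56581807201 = 1923787163617

290 17
168199 9860
97555130 5718783
56581807201 3316884280
32817350621450 1923787163617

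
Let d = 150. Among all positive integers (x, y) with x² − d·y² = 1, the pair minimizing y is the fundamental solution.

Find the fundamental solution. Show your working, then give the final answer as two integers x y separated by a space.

49 4

d=150: √d = [12; 4,24] (ℓ=2, even), read p_1/q_1
a_0=12:  p_0=12·1+0=12,  q_0=12·0+1=1
a_1=4:  p_1=4·12+1=49,  q_1=4·1+0=4
(x₁, y₁) = (49, 4);  49² − 150·4² = 1 ✓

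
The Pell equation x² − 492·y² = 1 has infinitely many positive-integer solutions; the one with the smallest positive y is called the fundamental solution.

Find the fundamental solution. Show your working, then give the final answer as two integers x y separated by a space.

29767 1342

√492 = [22; 5,1,1,10,1,1,5,44, …], period ℓ=8 (even) → k=7
step 0: (22, 1)  from 22·(1,0) + (0,1)
…
step 4: (2573, 116)  from 10·(244,11) + (133,6)
…
step 6: (5390, 243)  from 1·(2817,127) + (2573,116)
step 7: (29767, 1342)  from 5·(5390,243) + (2817,127)
(x₁, y₁) = (29767, 1342);  29767² − 492·1342² = 1 ✓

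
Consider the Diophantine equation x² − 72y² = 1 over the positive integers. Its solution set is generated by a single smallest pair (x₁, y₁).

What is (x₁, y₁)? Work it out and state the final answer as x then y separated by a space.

√72 → a₀=8, period (2,16); ℓ=2 even so k=1
k=0  a_k=8  p_k/q_k = 8/1
k=1  a_k=2  p_k/q_k = 17/2
fundamental: x₁=17, y₁=2  (since 289 − 72·4 = 1)

17 2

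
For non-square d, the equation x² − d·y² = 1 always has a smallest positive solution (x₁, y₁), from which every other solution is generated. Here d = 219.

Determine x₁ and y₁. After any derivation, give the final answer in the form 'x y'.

[14; 1,3,1,28] for √219; ℓ=4 ⇒ convergent index 3
a_0=14:  p_0=14·1+0=14,  q_0=14·0+1=1
a_1=1:  p_1=1·14+1=15,  q_1=1·1+0=1
a_2=3:  p_2=3·15+14=59,  q_2=3·1+1=4
a_3=1:  p_3=1·59+15=74,  q_3=1·4+1=5
fundamental: x₁=74, y₁=5  (since 5476 − 219·25 = 1)

74 5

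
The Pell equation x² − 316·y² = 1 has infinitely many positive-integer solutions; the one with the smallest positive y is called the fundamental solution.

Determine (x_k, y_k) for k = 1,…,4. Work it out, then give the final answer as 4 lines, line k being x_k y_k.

√316 → a₀=17, period (1,3,2,8,2,3,1,34); ℓ=8 even so k=7
step 0: (17, 1)  from 17·(1,0) + (0,1)
…
step 4: (1351, 76)  from 8·(160,9) + (71,4)
step 5: (2862, 161)  from 2·(1351,76) + (160,9)
step 6: (9937, 559)  from 3·(2862,161) + (1351,76)
step 7: (12799, 720)  from 1·(9937,559) + (2862,161)
(x₁, y₁) = (12799, 720);  12799² − 316·720² = 1 ✓
n=2: (12799,720)∘(12799,720) = (12799·12799+316·720·720, 12799·720+720·12799) = (327628801,18430560)
n=3: (327628801,18430560)∘(12799,720) = (12799·327628801+316·720·18430560, 12799·18430560+720·327628801) = (8386642035199,471785474160)
n=4: (8386642035199,471785474160)∘(12799,720) = (12799·8386642035199+316·720·471785474160, 12799·471785474160+720·8386642035199) = (214681262489395201,12076764549117120)

12799 720
327628801 18430560
8386642035199 471785474160
214681262489395201 12076764549117120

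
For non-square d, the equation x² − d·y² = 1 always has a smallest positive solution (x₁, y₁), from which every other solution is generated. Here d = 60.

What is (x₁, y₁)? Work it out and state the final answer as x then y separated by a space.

31 4

√60 → a₀=7, period (1,2,1,14); ℓ=4 even so k=3
k=0  a_k=7  p_k/q_k = 7/1
…
k=2  a_k=2  p_k/q_k = 23/3
k=3  a_k=1  p_k/q_k = 31/4
fundamental: x₁=31, y₁=4  (since 961 − 60·16 = 1)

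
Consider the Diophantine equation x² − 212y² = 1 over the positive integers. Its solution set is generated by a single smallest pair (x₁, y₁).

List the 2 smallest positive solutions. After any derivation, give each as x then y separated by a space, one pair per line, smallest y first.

√212 → a₀=14, period (1,1,3,1,1,…,1,1,28); ℓ=14 even so k=13
step 0: (14, 1)  from 14·(1,0) + (0,1)
…
step 2: (29, 2)  from 1·(15,1) + (14,1)
…
step 4: (131, 9)  from 1·(102,7) + (29,2)
step 5: (233, 16)  from 1·(131,9) + (102,7)
step 6: (364, 25)  from 1·(233,16) + (131,9)
…
step 8: (2781, 191)  from 1·(2417,166) + (364,25)
step 9: (5198, 357)  from 1·(2781,191) + (2417,166)
step 10: (7979, 548)  from 1·(5198,357) + (2781,191)
…
step 12: (37114, 2549)  from 1·(29135,2001) + (7979,548)
step 13: (66249, 4550)  from 1·(37114,2549) + (29135,2001)
(x₁, y₁) = (66249, 4550);  66249² − 212·4550² = 1 ✓
(x_2, y_2) = (66249·66249 + 212·4550·4550, 66249·4550 + 4550·66249) = (8777860001, 602865900)

66249 4550
8777860001 602865900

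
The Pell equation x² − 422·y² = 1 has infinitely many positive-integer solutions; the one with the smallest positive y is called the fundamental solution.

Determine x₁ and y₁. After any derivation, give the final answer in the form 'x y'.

√422 → a₀=20, period (1,1,5,2,1,…,1,1,40); ℓ=14 even so k=13
i=0: a=20 ⇒ p=20, q=1
i=1: a=1 ⇒ p=21, q=1
…
i=7: a=20 ⇒ p=53719, q=2615
…
i=9: a=1 ⇒ p=217526, q=10589
…
i=12: a=1 ⇒ p=3810680, q=185501
i=13: a=1 ⇒ p=7022501, q=341850
(x₁, y₁) = (7022501, 341850);  7022501² − 422·341850² = 1 ✓

7022501 341850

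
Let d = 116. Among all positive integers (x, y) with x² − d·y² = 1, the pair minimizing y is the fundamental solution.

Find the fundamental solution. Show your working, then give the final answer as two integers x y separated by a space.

d=116: √d = [10; 1,3,2,1,4,1,2,3,1,20] (ℓ=10, even), read p_9/q_9
k=0  a_k=10  p_k/q_k = 10/1
…
k=6  a_k=1  p_k/q_k = 797/74
…
k=8  a_k=3  p_k/q_k = 7550/701
k=9  a_k=1  p_k/q_k = 9801/910
→ (9801, 910).  Check: 9801²=96059601, 116·910²=96059600, difference 1.

9801 910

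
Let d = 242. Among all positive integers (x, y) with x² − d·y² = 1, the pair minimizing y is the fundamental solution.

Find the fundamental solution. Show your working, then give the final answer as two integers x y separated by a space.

√242 = [15; 1,1,3,1,14,1,3,1,1,30, …], period ℓ=10 (even) → k=9
a_0=15:  p_0=15·1+0=15,  q_0=15·0+1=1
a_1=1:  p_1=1·15+1=16,  q_1=1·1+0=1
a_2=1:  p_2=1·16+15=31,  q_2=1·1+1=2
…
a_4=1:  p_4=1·109+31=140,  q_4=1·7+2=9
a_5=14:  p_5=14·140+109=2069,  q_5=14·9+7=133
a_6=1:  p_6=1·2069+140=2209,  q_6=1·133+9=142
…
a_8=1:  p_8=1·8696+2209=10905,  q_8=1·559+142=701
a_9=1:  p_9=1·10905+8696=19601,  q_9=1·701+559=1260
→ (19601, 1260).  Check: 19601²=384199201, 242·1260²=384199200, difference 1.

19601 1260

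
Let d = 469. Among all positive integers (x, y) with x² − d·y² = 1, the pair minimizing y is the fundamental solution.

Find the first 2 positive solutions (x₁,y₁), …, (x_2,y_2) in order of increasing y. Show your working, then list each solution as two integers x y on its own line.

137215 6336
37655912449 1738788480

√469 → a₀=21, period (1,1,1,10,6,10,1,1,1,42); ℓ=10 even so k=9
step 0: (21, 1)  from 21·(1,0) + (0,1)
…
step 2: (43, 2)  from 1·(22,1) + (21,1)
…
step 8: (90069, 4159)  from 1·(47146,2177) + (42923,1982)
step 9: (137215, 6336)  from 1·(90069,4159) + (47146,2177)
→ (137215, 6336).  Check: 137215²=18827956225, 469·6336²=18827956224, difference 1.
n=2: (137215,6336)∘(137215,6336) = (137215·137215+469·6336·6336, 137215·6336+6336·137215) = (37655912449,1738788480)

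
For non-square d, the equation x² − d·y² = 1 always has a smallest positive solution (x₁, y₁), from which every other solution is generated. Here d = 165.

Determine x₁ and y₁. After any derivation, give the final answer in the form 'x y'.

d=165: √d = [12; 1,5,2,5,1,24] (ℓ=6, even), read p_5/q_5
i=0: a=12 ⇒ p=12, q=1
i=1: a=1 ⇒ p=13, q=1
…
i=3: a=2 ⇒ p=167, q=13
i=4: a=5 ⇒ p=912, q=71
i=5: a=1 ⇒ p=1079, q=84
→ (1079, 84).  Check: 1079²=1164241, 165·84²=1164240, difference 1.

1079 84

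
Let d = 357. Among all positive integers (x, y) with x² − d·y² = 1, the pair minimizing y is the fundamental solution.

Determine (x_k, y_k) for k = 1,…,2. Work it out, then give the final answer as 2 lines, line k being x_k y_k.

3401 180
23133601 1224360

√357 = [18; 1,8,2,8,1,36, …], period ℓ=6 (even) → k=5
k=0  a_k=18  p_k/q_k = 18/1
…
k=3  a_k=2  p_k/q_k = 359/19
k=4  a_k=8  p_k/q_k = 3042/161
k=5  a_k=1  p_k/q_k = 3401/180
→ (3401, 180).  Check: 3401²=11566801, 357·180²=11566800, difference 1.
(x_2, y_2) = (3401·3401 + 357·180·180, 3401·180 + 180·3401) = (23133601, 1224360)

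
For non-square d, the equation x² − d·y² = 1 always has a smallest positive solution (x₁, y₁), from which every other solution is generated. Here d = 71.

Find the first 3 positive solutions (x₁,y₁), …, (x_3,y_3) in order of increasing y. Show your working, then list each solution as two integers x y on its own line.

3480 413
24220799 2874480
168576757560 20006380387

√71 = [8; 2,2,1,7,1,2,2,16, …], period ℓ=8 (even) → k=7
i=0: a=8 ⇒ p=8, q=1
…
i=6: a=2 ⇒ p=1483, q=176
i=7: a=2 ⇒ p=3480, q=413
fundamental: x₁=3480, y₁=413  (since 12110400 − 71·170569 = 1)
k=2:  x_2 = 3480·3480+71·413·413 = 24220799,  y_2 = 3480·413+413·3480 = 2874480
k=3:  x_3 = 3480·24220799+71·413·2874480 = 168576757560,  y_3 = 3480·2874480+413·24220799 = 20006380387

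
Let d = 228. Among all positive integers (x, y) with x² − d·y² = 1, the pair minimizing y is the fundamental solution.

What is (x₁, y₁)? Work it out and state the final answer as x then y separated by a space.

151 10

√228 → a₀=15, period (10,30); ℓ=2 even so k=1
i=0: a=15 ⇒ p=15, q=1
i=1: a=10 ⇒ p=151, q=10
→ (151, 10).  Check: 151²=22801, 228·10²=22800, difference 1.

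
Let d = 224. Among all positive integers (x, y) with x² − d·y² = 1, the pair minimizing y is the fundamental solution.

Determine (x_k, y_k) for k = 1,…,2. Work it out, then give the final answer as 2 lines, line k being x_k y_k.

15 1
449 30

√224 → a₀=14, period (1,28); ℓ=2 even so k=1
step 0: (14, 1)  from 14·(1,0) + (0,1)
step 1: (15, 1)  from 1·(14,1) + (1,0)
→ (15, 1).  Check: 15²=225, 224·1²=224, difference 1.
n=2: (15,1)∘(15,1) = (15·15+224·1·1, 15·1+1·15) = (449,30)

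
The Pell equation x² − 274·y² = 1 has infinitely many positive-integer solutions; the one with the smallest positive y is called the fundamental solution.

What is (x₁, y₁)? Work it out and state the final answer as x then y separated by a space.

[16; 1,1,4,4,1,1,32] for √274; ℓ=7 ⇒ convergent index 13
i=0: a=16 ⇒ p=16, q=1
…
i=2: a=1 ⇒ p=33, q=2
…
i=4: a=4 ⇒ p=629, q=38
…
i=8: a=1 ⇒ p=47209, q=2852
…
i=10: a=4 ⇒ p=419253, q=25328
i=11: a=4 ⇒ p=1770023, q=106931
i=12: a=1 ⇒ p=2189276, q=132259
i=13: a=1 ⇒ p=3959299, q=239190
fundamental: x₁=3959299, y₁=239190  (since 15676048571401 − 274·57211856100 = 1)

3959299 239190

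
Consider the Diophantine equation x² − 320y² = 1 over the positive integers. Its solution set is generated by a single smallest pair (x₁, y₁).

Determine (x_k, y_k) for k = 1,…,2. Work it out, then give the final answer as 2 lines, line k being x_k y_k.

161 9
51841 2898

√320 → a₀=17, period (1,7,1,34); ℓ=4 even so k=3
i=0: a=17 ⇒ p=17, q=1
i=1: a=1 ⇒ p=18, q=1
i=2: a=7 ⇒ p=143, q=8
i=3: a=1 ⇒ p=161, q=9
fundamental: x₁=161, y₁=9  (since 25921 − 320·81 = 1)
(161+9√320)^2 = 51841 + 2898√320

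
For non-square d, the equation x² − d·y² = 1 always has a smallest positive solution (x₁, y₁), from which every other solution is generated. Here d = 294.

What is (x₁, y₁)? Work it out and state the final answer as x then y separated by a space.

√294 → a₀=17, period (6,1,4,1,6,34); ℓ=6 even so k=5
i=0: a=17 ⇒ p=17, q=1
…
i=4: a=1 ⇒ p=703, q=41
i=5: a=6 ⇒ p=4801, q=280
fundamental: x₁=4801, y₁=280  (since 23049601 − 294·78400 = 1)

4801 280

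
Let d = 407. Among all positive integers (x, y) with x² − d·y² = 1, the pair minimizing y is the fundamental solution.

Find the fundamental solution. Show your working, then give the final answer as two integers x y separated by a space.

2663 132

[20; 5,1,2,1,5,40] for √407; ℓ=6 ⇒ convergent index 5
i=0: a=20 ⇒ p=20, q=1
…
i=4: a=1 ⇒ p=464, q=23
i=5: a=5 ⇒ p=2663, q=132
→ (2663, 132).  Check: 2663²=7091569, 407·132²=7091568, difference 1.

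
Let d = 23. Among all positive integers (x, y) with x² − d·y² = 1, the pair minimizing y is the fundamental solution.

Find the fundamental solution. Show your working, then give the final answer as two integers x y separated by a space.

√23 → a₀=4, period (1,3,1,8); ℓ=4 even so k=3
i=0: a=4 ⇒ p=4, q=1
i=1: a=1 ⇒ p=5, q=1
i=2: a=3 ⇒ p=19, q=4
i=3: a=1 ⇒ p=24, q=5
fundamental: x₁=24, y₁=5  (since 576 − 23·25 = 1)

24 5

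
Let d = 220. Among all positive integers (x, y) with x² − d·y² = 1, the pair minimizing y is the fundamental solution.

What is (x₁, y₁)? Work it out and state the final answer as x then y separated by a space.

√220 → a₀=14, period (1,4,1,28); ℓ=4 even so k=3
i=0: a=14 ⇒ p=14, q=1
…
i=2: a=4 ⇒ p=74, q=5
i=3: a=1 ⇒ p=89, q=6
(x₁, y₁) = (89, 6);  89² − 220·6² = 1 ✓

89 6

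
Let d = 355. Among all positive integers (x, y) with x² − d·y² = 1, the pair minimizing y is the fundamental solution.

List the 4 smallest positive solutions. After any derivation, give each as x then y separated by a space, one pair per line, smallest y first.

d=355: √d = [18; 1,5,3,3,1,6,1,3,3,5,1,36] (ℓ=12, even), read p_11/q_11
i=0: a=18 ⇒ p=18, q=1
i=1: a=1 ⇒ p=19, q=1
i=2: a=5 ⇒ p=113, q=6
i=3: a=3 ⇒ p=358, q=19
i=4: a=3 ⇒ p=1187, q=63
i=5: a=1 ⇒ p=1545, q=82
i=6: a=6 ⇒ p=10457, q=555
…
i=8: a=3 ⇒ p=46463, q=2466
i=9: a=3 ⇒ p=151391, q=8035
i=10: a=5 ⇒ p=803418, q=42641
i=11: a=1 ⇒ p=954809, q=50676
fundamental: x₁=954809, y₁=50676  (since 911660226481 − 355·2568056976 = 1)
k=2:  x_2 = 954809·954809+355·50676·50676 = 1823320452961,  y_2 = 954809·50676+50676·954809 = 96771801768
k=3:  x_3 = 954809·1823320452961+355·50676·96771801768 = 3481845556741524089,  y_3 = 954809·96771801768+50676·1823320452961 = 184797174548553948
k=4:  x_4 = 954809·3481845556741524089+355·50676·184797174548553948 = 6648994948371812427335041,  y_4 = 954809·184797174548553948+50676·3481845556741524089 = 352892010866963721270096

954809 50676
1823320452961 96771801768
3481845556741524089 184797174548553948
6648994948371812427335041 352892010866963721270096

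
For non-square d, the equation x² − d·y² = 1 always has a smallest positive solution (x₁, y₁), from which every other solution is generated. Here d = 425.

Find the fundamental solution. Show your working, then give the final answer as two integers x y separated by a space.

√425 = [20; 1,1,1,1,1,1,40, …], period ℓ=7 (odd) → k=13
k=0  a_k=20  p_k/q_k = 20/1
…
k=2  a_k=1  p_k/q_k = 41/2
k=3  a_k=1  p_k/q_k = 62/3
k=4  a_k=1  p_k/q_k = 103/5
k=5  a_k=1  p_k/q_k = 165/8
…
k=7  a_k=40  p_k/q_k = 10885/528
k=8  a_k=1  p_k/q_k = 11153/541
k=9  a_k=1  p_k/q_k = 22038/1069
k=10  a_k=1  p_k/q_k = 33191/1610
k=11  a_k=1  p_k/q_k = 55229/2679
k=12  a_k=1  p_k/q_k = 88420/4289
k=13  a_k=1  p_k/q_k = 143649/6968
→ (143649, 6968).  Check: 143649²=20635035201, 425·6968²=20635035200, difference 1.

143649 6968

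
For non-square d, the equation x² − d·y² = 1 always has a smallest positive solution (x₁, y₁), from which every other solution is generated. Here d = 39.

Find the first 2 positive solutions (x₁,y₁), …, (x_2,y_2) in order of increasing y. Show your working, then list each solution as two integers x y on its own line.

√39 = [6; 4,12, …], period ℓ=2 (even) → k=1
step 0: (6, 1)  from 6·(1,0) + (0,1)
step 1: (25, 4)  from 4·(6,1) + (1,0)
→ (25, 4).  Check: 25²=625, 39·4²=624, difference 1.
n=2: (25,4)∘(25,4) = (25·25+39·4·4, 25·4+4·25) = (1249,200)

25 4
1249 200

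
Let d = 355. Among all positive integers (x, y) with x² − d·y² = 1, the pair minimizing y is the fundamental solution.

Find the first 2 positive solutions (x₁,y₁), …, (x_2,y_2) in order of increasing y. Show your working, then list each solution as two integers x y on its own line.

d=355: √d = [18; 1,5,3,3,1,6,1,3,3,5,1,36] (ℓ=12, even), read p_11/q_11
a_0=18:  p_0=18·1+0=18,  q_0=18·0+1=1
…
a_2=5:  p_2=5·19+18=113,  q_2=5·1+1=6
…
a_5=1:  p_5=1·1187+358=1545,  q_5=1·63+19=82
…
a_10=5:  p_10=5·151391+46463=803418,  q_10=5·8035+2466=42641
a_11=1:  p_11=1·803418+151391=954809,  q_11=1·42641+8035=50676
(x₁, y₁) = (954809, 50676);  954809² − 355·50676² = 1 ✓
n=2: (954809,50676)∘(954809,50676) = (954809·954809+355·50676·50676, 954809·50676+50676·954809) = (1823320452961,96771801768)

954809 50676
1823320452961 96771801768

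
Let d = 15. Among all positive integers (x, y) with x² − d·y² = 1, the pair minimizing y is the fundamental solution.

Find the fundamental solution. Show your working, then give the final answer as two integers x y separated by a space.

√15 = [3; 1,6, …], period ℓ=2 (even) → k=1
i=0: a=3 ⇒ p=3, q=1
i=1: a=1 ⇒ p=4, q=1
(x₁, y₁) = (4, 1);  4² − 15·1² = 1 ✓

4 1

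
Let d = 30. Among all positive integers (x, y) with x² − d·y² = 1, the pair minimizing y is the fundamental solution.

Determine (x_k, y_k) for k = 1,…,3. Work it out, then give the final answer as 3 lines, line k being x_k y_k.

[5; 2,10] for √30; ℓ=2 ⇒ convergent index 1
step 0: (5, 1)  from 5·(1,0) + (0,1)
step 1: (11, 2)  from 2·(5,1) + (1,0)
fundamental: x₁=11, y₁=2  (since 121 − 30·4 = 1)
n=2: (11,2)∘(11,2) = (11·11+30·2·2, 11·2+2·11) = (241,44)
n=3: (241,44)∘(11,2) = (11·241+30·2·44, 11·44+2·241) = (5291,966)

11 2
241 44
5291 966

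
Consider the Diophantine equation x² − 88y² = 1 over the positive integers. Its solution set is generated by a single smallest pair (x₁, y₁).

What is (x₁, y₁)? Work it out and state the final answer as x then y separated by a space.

197 21

[9; 2,1,1,1,2,18] for √88; ℓ=6 ⇒ convergent index 5
i=0: a=9 ⇒ p=9, q=1
i=1: a=2 ⇒ p=19, q=2
i=2: a=1 ⇒ p=28, q=3
…
i=4: a=1 ⇒ p=75, q=8
i=5: a=2 ⇒ p=197, q=21
→ (197, 21).  Check: 197²=38809, 88·21²=38808, difference 1.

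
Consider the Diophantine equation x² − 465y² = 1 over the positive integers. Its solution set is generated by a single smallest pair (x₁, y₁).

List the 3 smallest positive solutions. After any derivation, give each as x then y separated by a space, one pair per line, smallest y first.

15871 736
503777281 23362112
15990898437631 741560158368

[21; 1,1,3,2,2,2,3,1,1,42] for √465; ℓ=10 ⇒ convergent index 9
k=0  a_k=21  p_k/q_k = 21/1
…
k=2  a_k=1  p_k/q_k = 43/2
…
k=7  a_k=3  p_k/q_k = 6922/321
k=8  a_k=1  p_k/q_k = 8949/415
k=9  a_k=1  p_k/q_k = 15871/736
(x₁, y₁) = (15871, 736);  15871² − 465·736² = 1 ✓
(x_2, y_2) = (15871·15871 + 465·736·736, 15871·736 + 736·15871) = (503777281, 23362112)
(x_3, y_3) = (15871·503777281 + 465·736·23362112, 15871·23362112 + 736·503777281) = (15990898437631, 741560158368)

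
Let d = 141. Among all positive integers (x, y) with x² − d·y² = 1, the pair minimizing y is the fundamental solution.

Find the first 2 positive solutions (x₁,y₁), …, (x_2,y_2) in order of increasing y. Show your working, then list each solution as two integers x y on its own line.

95 8
18049 1520

d=141: √d = [11; 1,6,1,22] (ℓ=4, even), read p_3/q_3
step 0: (11, 1)  from 11·(1,0) + (0,1)
step 1: (12, 1)  from 1·(11,1) + (1,0)
step 2: (83, 7)  from 6·(12,1) + (11,1)
step 3: (95, 8)  from 1·(83,7) + (12,1)
fundamental: x₁=95, y₁=8  (since 9025 − 141·64 = 1)
n=2: (95,8)∘(95,8) = (95·95+141·8·8, 95·8+8·95) = (18049,1520)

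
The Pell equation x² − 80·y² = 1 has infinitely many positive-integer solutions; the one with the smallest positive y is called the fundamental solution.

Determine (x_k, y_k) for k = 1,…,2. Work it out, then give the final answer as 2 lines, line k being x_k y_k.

√80 = [8; 1,16, …], period ℓ=2 (even) → k=1
k=0  a_k=8  p_k/q_k = 8/1
k=1  a_k=1  p_k/q_k = 9/1
fundamental: x₁=9, y₁=1  (since 81 − 80·1 = 1)
n=2: (9,1)∘(9,1) = (9·9+80·1·1, 9·1+1·9) = (161,18)

9 1
161 18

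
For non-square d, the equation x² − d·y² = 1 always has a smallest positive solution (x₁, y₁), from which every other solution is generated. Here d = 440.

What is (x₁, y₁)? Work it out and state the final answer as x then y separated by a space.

d=440: √d = [20; 1,40] (ℓ=2, even), read p_1/q_1
i=0: a=20 ⇒ p=20, q=1
i=1: a=1 ⇒ p=21, q=1
fundamental: x₁=21, y₁=1  (since 441 − 440·1 = 1)

21 1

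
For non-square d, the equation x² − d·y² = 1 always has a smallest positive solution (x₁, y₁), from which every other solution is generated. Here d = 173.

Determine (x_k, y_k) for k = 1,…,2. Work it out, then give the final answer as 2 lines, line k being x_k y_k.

2499849 190060
12498490045601 950242601880

[13; 6,1,1,6,26] for √173; ℓ=5 ⇒ convergent index 9
i=0: a=13 ⇒ p=13, q=1
i=1: a=6 ⇒ p=79, q=6
…
i=3: a=1 ⇒ p=171, q=13
i=4: a=6 ⇒ p=1118, q=85
i=5: a=26 ⇒ p=29239, q=2223
…
i=7: a=1 ⇒ p=205791, q=15646
i=8: a=1 ⇒ p=382343, q=29069
i=9: a=6 ⇒ p=2499849, q=190060
→ (2499849, 190060).  Check: 2499849²=6249245022801, 173·190060²=6249245022800, difference 1.
(x_2, y_2) = (2499849·2499849 + 173·190060·190060, 2499849·190060 + 190060·2499849) = (12498490045601, 950242601880)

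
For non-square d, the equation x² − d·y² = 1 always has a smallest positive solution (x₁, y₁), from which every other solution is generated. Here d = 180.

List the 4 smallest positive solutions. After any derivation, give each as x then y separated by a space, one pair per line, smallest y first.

[13; 2,2,2,26] for √180; ℓ=4 ⇒ convergent index 3
step 0: (13, 1)  from 13·(1,0) + (0,1)
…
step 2: (67, 5)  from 2·(27,2) + (13,1)
step 3: (161, 12)  from 2·(67,5) + (27,2)
(x₁, y₁) = (161, 12);  161² − 180·12² = 1 ✓
(161+12√180)^2 = 51841 + 3864√180
(161+12√180)^3 = 16692641 + 1244196√180
(161+12√180)^4 = 5374978561 + 400627248√180

161 12
51841 3864
16692641 1244196
5374978561 400627248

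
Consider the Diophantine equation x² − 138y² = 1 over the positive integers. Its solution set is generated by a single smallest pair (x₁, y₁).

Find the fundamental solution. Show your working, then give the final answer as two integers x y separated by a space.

[11; 1,2,1,22] for √138; ℓ=4 ⇒ convergent index 3
a_0=11:  p_0=11·1+0=11,  q_0=11·0+1=1
…
a_2=2:  p_2=2·12+11=35,  q_2=2·1+1=3
a_3=1:  p_3=1·35+12=47,  q_3=1·3+1=4
→ (47, 4).  Check: 47²=2209, 138·4²=2208, difference 1.

47 4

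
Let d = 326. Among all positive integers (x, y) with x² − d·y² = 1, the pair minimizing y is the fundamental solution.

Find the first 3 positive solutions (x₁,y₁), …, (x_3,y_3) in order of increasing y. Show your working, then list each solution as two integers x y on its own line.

[18; 18,36] for √326; ℓ=2 ⇒ convergent index 1
a_0=18:  p_0=18·1+0=18,  q_0=18·0+1=1
a_1=18:  p_1=18·18+1=325,  q_1=18·1+0=18
fundamental: x₁=325, y₁=18  (since 105625 − 326·324 = 1)
(x_2, y_2) = (325·325 + 326·18·18, 325·18 + 18·325) = (211249, 11700)
(x_3, y_3) = (325·211249 + 326·18·11700, 325·11700 + 18·211249) = (137311525, 7604982)

325 18
211249 11700
137311525 7604982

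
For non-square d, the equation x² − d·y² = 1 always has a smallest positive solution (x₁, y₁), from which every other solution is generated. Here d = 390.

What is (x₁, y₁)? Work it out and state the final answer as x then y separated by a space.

√390 → a₀=19, period (1,2,1,38); ℓ=4 even so k=3
step 0: (19, 1)  from 19·(1,0) + (0,1)
…
step 2: (59, 3)  from 2·(20,1) + (19,1)
step 3: (79, 4)  from 1·(59,3) + (20,1)
fundamental: x₁=79, y₁=4  (since 6241 − 390·16 = 1)

79 4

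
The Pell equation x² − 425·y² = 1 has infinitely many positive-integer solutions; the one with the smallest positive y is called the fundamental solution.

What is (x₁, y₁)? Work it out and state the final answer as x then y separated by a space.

143649 6968

√425 = [20; 1,1,1,1,1,1,40, …], period ℓ=7 (odd) → k=13
step 0: (20, 1)  from 20·(1,0) + (0,1)
step 1: (21, 1)  from 1·(20,1) + (1,0)
…
step 7: (10885, 528)  from 40·(268,13) + (165,8)
step 8: (11153, 541)  from 1·(10885,528) + (268,13)
step 9: (22038, 1069)  from 1·(11153,541) + (10885,528)
step 10: (33191, 1610)  from 1·(22038,1069) + (11153,541)
…
step 12: (88420, 4289)  from 1·(55229,2679) + (33191,1610)
step 13: (143649, 6968)  from 1·(88420,4289) + (55229,2679)
→ (143649, 6968).  Check: 143649²=20635035201, 425·6968²=20635035200, difference 1.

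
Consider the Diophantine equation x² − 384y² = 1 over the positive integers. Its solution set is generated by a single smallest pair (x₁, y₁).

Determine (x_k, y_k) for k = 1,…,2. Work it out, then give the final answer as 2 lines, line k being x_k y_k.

[19; 1,1,2,9,2,1,1,38] for √384; ℓ=8 ⇒ convergent index 7
a_0=19:  p_0=19·1+0=19,  q_0=19·0+1=1
a_1=1:  p_1=1·19+1=20,  q_1=1·1+0=1
…
a_3=2:  p_3=2·39+20=98,  q_3=2·2+1=5
a_4=9:  p_4=9·98+39=921,  q_4=9·5+2=47
…
a_6=1:  p_6=1·1940+921=2861,  q_6=1·99+47=146
a_7=1:  p_7=1·2861+1940=4801,  q_7=1·146+99=245
fundamental: x₁=4801, y₁=245  (since 23049601 − 384·60025 = 1)
n=2: (4801,245)∘(4801,245) = (4801·4801+384·245·245, 4801·245+245·4801) = (46099201,2352490)

4801 245
46099201 2352490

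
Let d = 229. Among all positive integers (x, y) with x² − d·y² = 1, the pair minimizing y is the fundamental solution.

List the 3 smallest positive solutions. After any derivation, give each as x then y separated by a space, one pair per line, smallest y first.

[15; 7,1,1,7,30] for √229; ℓ=5 ⇒ convergent index 9
a_0=15:  p_0=15·1+0=15,  q_0=15·0+1=1
a_1=7:  p_1=7·15+1=106,  q_1=7·1+0=7
a_2=1:  p_2=1·106+15=121,  q_2=1·7+1=8
…
a_5=30:  p_5=30·1710+227=51527,  q_5=30·113+15=3405
a_6=7:  p_6=7·51527+1710=362399,  q_6=7·3405+113=23948
…
a_8=1:  p_8=1·413926+362399=776325,  q_8=1·27353+23948=51301
a_9=7:  p_9=7·776325+413926=5848201,  q_9=7·51301+27353=386460
fundamental: x₁=5848201, y₁=386460  (since 34201454936401 − 229·149351331600 = 1)
(5848201+386460√229)^2 = 68402909872801 + 4520191516920√229
(5848201+386460√229)^3 = 800067931842043513801 + 52869977098885735380√229

5848201 386460
68402909872801 4520191516920
800067931842043513801 52869977098885735380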